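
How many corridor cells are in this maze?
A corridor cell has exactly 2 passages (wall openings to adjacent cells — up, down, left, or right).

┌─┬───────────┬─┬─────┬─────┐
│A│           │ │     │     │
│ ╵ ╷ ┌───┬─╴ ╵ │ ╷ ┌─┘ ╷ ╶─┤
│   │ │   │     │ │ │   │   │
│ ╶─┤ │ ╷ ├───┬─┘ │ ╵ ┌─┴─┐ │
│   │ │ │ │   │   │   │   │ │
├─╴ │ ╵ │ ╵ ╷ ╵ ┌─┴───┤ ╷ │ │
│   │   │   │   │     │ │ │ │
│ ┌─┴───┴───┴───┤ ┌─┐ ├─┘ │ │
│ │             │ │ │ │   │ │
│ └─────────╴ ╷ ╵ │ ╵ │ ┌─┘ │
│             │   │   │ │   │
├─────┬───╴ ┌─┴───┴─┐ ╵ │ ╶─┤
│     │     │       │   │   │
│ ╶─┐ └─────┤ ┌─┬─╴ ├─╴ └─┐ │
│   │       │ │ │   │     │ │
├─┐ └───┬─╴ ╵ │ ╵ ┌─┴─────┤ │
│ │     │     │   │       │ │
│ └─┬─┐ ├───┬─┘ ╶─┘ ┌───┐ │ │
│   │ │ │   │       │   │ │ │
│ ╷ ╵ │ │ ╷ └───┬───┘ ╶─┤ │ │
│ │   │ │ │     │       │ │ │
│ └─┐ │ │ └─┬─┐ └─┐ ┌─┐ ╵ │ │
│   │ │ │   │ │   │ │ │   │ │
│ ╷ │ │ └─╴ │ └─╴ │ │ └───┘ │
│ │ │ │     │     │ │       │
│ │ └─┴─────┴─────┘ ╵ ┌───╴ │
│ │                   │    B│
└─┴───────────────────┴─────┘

Counting cells with exactly 2 passages:
Total corridor cells: 152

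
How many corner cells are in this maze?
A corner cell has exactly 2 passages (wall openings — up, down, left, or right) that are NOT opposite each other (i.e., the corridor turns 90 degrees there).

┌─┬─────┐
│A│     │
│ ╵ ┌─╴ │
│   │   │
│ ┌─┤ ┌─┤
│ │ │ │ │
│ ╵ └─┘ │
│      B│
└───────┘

Counting corner cells (2 non-opposite passages):
Total corners: 7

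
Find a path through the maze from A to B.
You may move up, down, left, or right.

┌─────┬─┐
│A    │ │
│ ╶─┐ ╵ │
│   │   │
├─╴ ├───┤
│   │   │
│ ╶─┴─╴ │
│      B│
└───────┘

Finding the shortest path through the maze:
Path length: 8 steps
Directions: down → right → down → left → down → right → right → right

Solution:

┌─────┬─┐
│A    │ │
│ ╶─┐ ╵ │
│↳ ↓│   │
├─╴ ├───┤
│↓ ↲│   │
│ ╶─┴─╴ │
│↳ → → B│
└───────┘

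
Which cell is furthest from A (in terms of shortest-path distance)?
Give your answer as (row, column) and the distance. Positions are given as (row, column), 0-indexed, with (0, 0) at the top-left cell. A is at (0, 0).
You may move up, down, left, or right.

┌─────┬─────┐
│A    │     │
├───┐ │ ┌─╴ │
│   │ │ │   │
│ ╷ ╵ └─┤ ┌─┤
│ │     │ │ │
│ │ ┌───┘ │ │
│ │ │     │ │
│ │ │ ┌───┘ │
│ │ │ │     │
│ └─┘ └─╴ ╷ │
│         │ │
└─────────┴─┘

Computing BFS distances from A to all cells:
Furthest cell: (1, 3)
Distance: 24 steps

Path from A to the furthest cell:

┌─────┬─────┐
│A → ↓│↓ ← ↰│
├───┐ │ ┌─╴ │
│↓ ↰│↓│B│↱ ↑│
│ ╷ ╵ └─┤ ┌─┤
│↓│↑ ↲  │↑│ │
│ │ ┌───┘ │ │
│↓│ │↱ → ↑│ │
│ │ │ ┌───┘ │
│↓│ │↑│     │
│ └─┘ └─╴ ╷ │
│↳ → ↑    │ │
└─────────┴─┘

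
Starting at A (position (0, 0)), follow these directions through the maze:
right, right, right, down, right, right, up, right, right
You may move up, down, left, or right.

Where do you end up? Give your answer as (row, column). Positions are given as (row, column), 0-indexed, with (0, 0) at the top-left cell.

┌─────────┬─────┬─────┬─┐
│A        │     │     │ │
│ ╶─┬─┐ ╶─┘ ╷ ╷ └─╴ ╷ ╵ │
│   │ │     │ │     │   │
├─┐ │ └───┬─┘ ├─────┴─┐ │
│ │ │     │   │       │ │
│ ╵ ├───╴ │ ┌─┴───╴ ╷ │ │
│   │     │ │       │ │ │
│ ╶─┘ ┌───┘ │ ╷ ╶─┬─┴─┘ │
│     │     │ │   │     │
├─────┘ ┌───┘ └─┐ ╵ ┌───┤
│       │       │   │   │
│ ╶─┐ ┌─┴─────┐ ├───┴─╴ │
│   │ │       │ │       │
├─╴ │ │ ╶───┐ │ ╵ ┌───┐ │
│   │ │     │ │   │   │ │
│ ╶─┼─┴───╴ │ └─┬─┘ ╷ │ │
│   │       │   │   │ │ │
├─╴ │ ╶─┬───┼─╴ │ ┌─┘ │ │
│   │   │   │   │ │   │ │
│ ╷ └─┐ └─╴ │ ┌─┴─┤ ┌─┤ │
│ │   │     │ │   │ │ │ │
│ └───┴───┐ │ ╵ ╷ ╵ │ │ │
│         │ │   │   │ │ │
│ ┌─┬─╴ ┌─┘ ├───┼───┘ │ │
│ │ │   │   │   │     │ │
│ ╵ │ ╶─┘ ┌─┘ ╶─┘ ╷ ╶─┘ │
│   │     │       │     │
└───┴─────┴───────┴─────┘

Following directions step by step:
Start: (0, 0)
  right: (0, 0) → (0, 1)
  right: (0, 1) → (0, 2)
  right: (0, 2) → (0, 3)
  down: (0, 3) → (1, 3)
  right: (1, 3) → (1, 4)
  right: (1, 4) → (1, 5)
  up: (1, 5) → (0, 5)
  right: (0, 5) → (0, 6)
  right: (0, 6) → (0, 7)
Final position: (0, 7)

Path taken:

┌─────────┬─────┬─────┬─┐
│A → → ↓  │↱ → B│     │ │
│ ╶─┬─┐ ╶─┘ ╷ ╷ └─╴ ╷ ╵ │
│   │ │↳ → ↑│ │     │   │
├─┐ │ └───┬─┘ ├─────┴─┐ │
│ │ │     │   │       │ │
│ ╵ ├───╴ │ ┌─┴───╴ ╷ │ │
│   │     │ │       │ │ │
│ ╶─┘ ┌───┘ │ ╷ ╶─┬─┴─┘ │
│     │     │ │   │     │
├─────┘ ┌───┘ └─┐ ╵ ┌───┤
│       │       │   │   │
│ ╶─┐ ┌─┴─────┐ ├───┴─╴ │
│   │ │       │ │       │
├─╴ │ │ ╶───┐ │ ╵ ┌───┐ │
│   │ │     │ │   │   │ │
│ ╶─┼─┴───╴ │ └─┬─┘ ╷ │ │
│   │       │   │   │ │ │
├─╴ │ ╶─┬───┼─╴ │ ┌─┘ │ │
│   │   │   │   │ │   │ │
│ ╷ └─┐ └─╴ │ ┌─┴─┤ ┌─┤ │
│ │   │     │ │   │ │ │ │
│ └───┴───┐ │ ╵ ╷ ╵ │ │ │
│         │ │   │   │ │ │
│ ┌─┬─╴ ┌─┘ ├───┼───┘ │ │
│ │ │   │   │   │     │ │
│ ╵ │ ╶─┘ ┌─┘ ╶─┘ ╷ ╶─┘ │
│   │     │       │     │
└───┴─────┴───────┴─────┘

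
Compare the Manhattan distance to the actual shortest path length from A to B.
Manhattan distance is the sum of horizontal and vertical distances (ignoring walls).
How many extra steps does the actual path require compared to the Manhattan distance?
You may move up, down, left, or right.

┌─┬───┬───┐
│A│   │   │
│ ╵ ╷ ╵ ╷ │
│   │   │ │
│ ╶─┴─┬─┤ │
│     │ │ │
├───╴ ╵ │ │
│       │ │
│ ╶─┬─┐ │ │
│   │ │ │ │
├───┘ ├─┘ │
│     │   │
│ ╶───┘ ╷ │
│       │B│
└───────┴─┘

Manhattan distance: |6 - 0| + |4 - 0| = 10
Actual path length: 14
Extra steps: 14 - 10 = 4

Solution:

┌─┬───┬───┐
│A│↱ ↓│↱ ↓│
│ ╵ ╷ ╵ ╷ │
│↳ ↑│↳ ↑│↓│
│ ╶─┴─┬─┤ │
│     │ │↓│
├───╴ ╵ │ │
│       │↓│
│ ╶─┬─┐ │ │
│   │ │ │↓│
├───┘ ├─┘ │
│     │  ↓│
│ ╶───┘ ╷ │
│       │B│
└───────┴─┘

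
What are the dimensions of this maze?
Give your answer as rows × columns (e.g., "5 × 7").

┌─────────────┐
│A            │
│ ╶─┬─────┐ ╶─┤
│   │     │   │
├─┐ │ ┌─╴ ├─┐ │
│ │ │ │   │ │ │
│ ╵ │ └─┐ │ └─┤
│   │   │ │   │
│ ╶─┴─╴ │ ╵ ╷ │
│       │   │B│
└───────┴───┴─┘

Counting the maze dimensions:
Rows (vertical): 5
Columns (horizontal): 7
Dimensions: 5 × 7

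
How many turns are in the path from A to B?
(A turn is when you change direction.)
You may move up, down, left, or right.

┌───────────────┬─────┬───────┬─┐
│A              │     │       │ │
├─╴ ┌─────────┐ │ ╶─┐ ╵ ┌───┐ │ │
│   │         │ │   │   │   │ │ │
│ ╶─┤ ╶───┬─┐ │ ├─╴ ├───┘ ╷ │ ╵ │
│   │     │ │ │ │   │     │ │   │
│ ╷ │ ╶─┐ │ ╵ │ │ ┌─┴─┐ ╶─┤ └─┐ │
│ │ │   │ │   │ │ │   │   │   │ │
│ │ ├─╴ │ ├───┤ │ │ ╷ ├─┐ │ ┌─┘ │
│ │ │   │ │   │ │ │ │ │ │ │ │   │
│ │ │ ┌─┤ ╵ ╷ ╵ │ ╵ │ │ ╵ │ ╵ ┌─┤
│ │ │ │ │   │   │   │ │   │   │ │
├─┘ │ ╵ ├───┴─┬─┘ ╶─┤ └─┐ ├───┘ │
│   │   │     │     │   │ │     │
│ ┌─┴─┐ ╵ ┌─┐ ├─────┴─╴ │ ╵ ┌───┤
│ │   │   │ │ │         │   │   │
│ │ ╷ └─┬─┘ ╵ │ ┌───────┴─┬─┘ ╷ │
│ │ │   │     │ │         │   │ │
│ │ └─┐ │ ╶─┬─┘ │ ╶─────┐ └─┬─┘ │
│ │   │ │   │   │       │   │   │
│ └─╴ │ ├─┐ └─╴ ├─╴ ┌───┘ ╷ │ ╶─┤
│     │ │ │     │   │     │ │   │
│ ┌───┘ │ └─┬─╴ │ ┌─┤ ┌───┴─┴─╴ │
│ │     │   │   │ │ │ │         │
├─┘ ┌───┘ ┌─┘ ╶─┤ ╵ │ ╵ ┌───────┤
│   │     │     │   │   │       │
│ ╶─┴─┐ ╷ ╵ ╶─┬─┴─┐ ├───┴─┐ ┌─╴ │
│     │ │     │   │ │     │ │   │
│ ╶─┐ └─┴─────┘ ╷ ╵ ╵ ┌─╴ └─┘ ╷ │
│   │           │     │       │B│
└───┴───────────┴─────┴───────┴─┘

Directions: right, down, left, down, right, down, down, down, down, left, down, down, down, down, right, right, up, left, up, up, right, down, right, down, down, down, left, left, down, left, down, right, right, down, right, right, right, right, right, up, right, down, right, right, up, right, right, down, right, right, up, right, down
Number of turns: 33

Solution:

┌───────────────┬─────┬───────┬─┐
│A ↓            │     │       │ │
├─╴ ┌─────────┐ │ ╶─┐ ╵ ┌───┐ │ │
│↓ ↲│         │ │   │   │   │ │ │
│ ╶─┤ ╶───┬─┐ │ ├─╴ ├───┘ ╷ │ ╵ │
│↳ ↓│     │ │ │ │   │     │ │   │
│ ╷ │ ╶─┐ │ ╵ │ │ ┌─┴─┐ ╶─┤ └─┐ │
│ │↓│   │ │   │ │ │   │   │   │ │
│ │ ├─╴ │ ├───┤ │ │ ╷ ├─┐ │ ┌─┘ │
│ │↓│   │ │   │ │ │ │ │ │ │ │   │
│ │ │ ┌─┤ ╵ ╷ ╵ │ ╵ │ │ ╵ │ ╵ ┌─┤
│ │↓│ │ │   │   │   │ │   │   │ │
├─┘ │ ╵ ├───┴─┬─┘ ╶─┤ └─┐ ├───┘ │
│↓ ↲│   │     │     │   │ │     │
│ ┌─┴─┐ ╵ ┌─┐ ├─────┴─╴ │ ╵ ┌───┤
│↓│↱ ↓│   │ │ │         │   │   │
│ │ ╷ └─┬─┘ ╵ │ ┌───────┴─┬─┘ ╷ │
│↓│↑│↳ ↓│     │ │         │   │ │
│ │ └─┐ │ ╶─┬─┘ │ ╶─────┐ └─┬─┘ │
│↓│↑ ↰│↓│   │   │       │   │   │
│ └─╴ │ ├─┐ └─╴ ├─╴ ┌───┘ ╷ │ ╶─┤
│↳ → ↑│↓│ │     │   │     │ │   │
│ ┌───┘ │ └─┬─╴ │ ┌─┤ ┌───┴─┴─╴ │
│ │↓ ← ↲│   │   │ │ │ │         │
├─┘ ┌───┘ ┌─┘ ╶─┤ ╵ │ ╵ ┌───────┤
│↓ ↲│     │     │   │   │       │
│ ╶─┴─┐ ╷ ╵ ╶─┬─┴─┐ ├───┴─┐ ┌─╴ │
│↳ → ↓│ │     │↱ ↓│ │↱ → ↓│ │↱ ↓│
│ ╶─┐ └─┴─────┘ ╷ ╵ ╵ ┌─╴ └─┘ ╷ │
│   │↳ → → → → ↑│↳ → ↑│  ↳ → ↑│B│
└───┴───────────┴─────┴───────┴─┘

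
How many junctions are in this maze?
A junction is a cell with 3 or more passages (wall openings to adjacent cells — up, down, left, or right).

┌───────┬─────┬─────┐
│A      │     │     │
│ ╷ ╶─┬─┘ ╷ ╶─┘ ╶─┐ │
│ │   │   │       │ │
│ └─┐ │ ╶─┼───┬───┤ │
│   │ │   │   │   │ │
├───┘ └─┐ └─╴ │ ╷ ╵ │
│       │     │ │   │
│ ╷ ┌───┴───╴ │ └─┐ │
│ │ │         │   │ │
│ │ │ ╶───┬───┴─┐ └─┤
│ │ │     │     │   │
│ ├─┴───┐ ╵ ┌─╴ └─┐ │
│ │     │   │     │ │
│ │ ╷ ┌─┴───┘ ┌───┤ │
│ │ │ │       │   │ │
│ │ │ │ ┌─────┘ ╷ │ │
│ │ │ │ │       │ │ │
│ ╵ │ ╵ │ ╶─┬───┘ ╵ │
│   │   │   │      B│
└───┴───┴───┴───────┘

Checking each cell for number of passages:

Junctions found (3+ passages):
  (0, 1): 3 passages
  (0, 5): 3 passages
  (1, 7): 3 passages
  (3, 1): 3 passages
  (3, 2): 3 passages
  (3, 6): 3 passages
  (3, 9): 3 passages
  (6, 2): 3 passages
  (6, 7): 3 passages
  (9, 8): 3 passages
Total junctions: 10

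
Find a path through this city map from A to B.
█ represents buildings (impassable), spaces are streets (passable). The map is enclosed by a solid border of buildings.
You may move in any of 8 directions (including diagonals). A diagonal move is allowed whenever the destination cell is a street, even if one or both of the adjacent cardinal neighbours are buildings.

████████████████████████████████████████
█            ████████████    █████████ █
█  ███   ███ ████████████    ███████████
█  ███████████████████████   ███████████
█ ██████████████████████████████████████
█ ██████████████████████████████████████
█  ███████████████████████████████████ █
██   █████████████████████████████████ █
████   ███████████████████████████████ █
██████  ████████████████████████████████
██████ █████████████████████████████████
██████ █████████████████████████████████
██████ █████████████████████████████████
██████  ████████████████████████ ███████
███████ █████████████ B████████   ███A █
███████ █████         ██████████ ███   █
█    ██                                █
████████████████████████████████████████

Finding the shortest path from A to B:
Movement: 8-directional
Path length: 17 steps
Directions: down-left → down-left → left → left → left → left → left → left → left → left → left → left → left → left → left → up-left → up-right

Solution:

████████████████████████████████████████
█            ████████████    █████████ █
█  ███   ███ ████████████    ███████████
█  ███████████████████████   ███████████
█ ██████████████████████████████████████
█ ██████████████████████████████████████
█  ███████████████████████████████████ █
██   █████████████████████████████████ █
████   ███████████████████████████████ █
██████  ████████████████████████████████
██████ █████████████████████████████████
██████ █████████████████████████████████
██████ █████████████████████████████████
██████  ████████████████████████ ███████
███████ █████████████ B████████   ███A █
███████ █████        ↗██████████ ███↙  █
█    ██               ↖←←←←←←←←←←←←←   █
████████████████████████████████████████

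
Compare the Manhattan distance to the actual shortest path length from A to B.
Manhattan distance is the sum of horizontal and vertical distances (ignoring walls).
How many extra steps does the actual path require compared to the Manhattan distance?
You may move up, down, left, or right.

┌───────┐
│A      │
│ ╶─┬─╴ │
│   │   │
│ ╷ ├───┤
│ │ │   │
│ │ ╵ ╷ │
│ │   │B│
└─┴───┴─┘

Manhattan distance: |3 - 0| + |3 - 0| = 6
Actual path length: 8
Extra steps: 8 - 6 = 2

Solution:

┌───────┐
│A      │
│ ╶─┬─╴ │
│↳ ↓│   │
│ ╷ ├───┤
│ │↓│↱ ↓│
│ │ ╵ ╷ │
│ │↳ ↑│B│
└─┴───┴─┘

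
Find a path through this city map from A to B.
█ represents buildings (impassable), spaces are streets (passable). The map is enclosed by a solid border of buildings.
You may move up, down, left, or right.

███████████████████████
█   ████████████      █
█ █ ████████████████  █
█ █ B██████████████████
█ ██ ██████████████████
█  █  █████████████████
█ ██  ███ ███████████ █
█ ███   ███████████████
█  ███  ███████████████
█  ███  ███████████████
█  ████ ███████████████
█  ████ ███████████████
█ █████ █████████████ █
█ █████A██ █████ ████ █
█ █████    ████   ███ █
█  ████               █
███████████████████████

Finding the shortest path from A to B:
Movement: cardinal only
Path length: 13 steps
Directions: up → up → up → up → up → up → left → left → up → up → left → up → up

Solution:

███████████████████████
█   ████████████      █
█ █ ████████████████  █
█ █ B██████████████████
█ ██↑██████████████████
█  █↑↰█████████████████
█ ██ ↑███ ███████████ █
█ ███↑←↰███████████████
█  ███ ↑███████████████
█  ███ ↑███████████████
█  ████↑███████████████
█  ████↑███████████████
█ █████↑█████████████ █
█ █████A██ █████ ████ █
█ █████    ████   ███ █
█  ████               █
███████████████████████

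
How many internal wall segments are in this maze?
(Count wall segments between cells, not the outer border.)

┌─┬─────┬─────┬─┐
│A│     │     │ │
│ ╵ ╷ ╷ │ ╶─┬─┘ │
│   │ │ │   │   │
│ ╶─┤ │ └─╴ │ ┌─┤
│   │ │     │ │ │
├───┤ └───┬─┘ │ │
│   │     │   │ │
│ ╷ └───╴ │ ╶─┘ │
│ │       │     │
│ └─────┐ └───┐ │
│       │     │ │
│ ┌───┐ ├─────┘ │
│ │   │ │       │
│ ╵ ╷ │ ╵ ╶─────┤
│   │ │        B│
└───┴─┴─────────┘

Counting internal wall segments:
Total internal walls: 49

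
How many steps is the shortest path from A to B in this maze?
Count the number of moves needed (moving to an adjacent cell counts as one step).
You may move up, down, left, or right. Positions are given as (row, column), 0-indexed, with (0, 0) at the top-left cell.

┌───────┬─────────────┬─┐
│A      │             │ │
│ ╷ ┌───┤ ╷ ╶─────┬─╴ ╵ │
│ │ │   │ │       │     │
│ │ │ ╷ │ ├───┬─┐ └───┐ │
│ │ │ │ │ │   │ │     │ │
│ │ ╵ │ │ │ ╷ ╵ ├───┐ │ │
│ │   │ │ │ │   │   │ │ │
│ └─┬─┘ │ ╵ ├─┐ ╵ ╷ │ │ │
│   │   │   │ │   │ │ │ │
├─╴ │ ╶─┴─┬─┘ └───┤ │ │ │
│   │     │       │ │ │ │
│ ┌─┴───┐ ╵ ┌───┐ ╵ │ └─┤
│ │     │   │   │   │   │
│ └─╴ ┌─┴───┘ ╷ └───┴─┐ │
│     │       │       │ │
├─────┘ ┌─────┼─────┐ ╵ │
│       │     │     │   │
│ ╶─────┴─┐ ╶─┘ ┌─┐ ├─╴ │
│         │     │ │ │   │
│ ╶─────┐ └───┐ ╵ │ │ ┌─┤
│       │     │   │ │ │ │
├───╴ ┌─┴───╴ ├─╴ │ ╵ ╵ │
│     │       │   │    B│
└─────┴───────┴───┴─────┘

Using BFS to find shortest path:
Start: (0, 0), End: (11, 11)
Path found:
(0,0) → (0,1) → (1,1) → (2,1) → (3,1) → (3,2) → (2,2) → (1,2) → (1,3) → (2,3) → (3,3) → (4,3) → (4,2) → (5,2) → (5,3) → (5,4) → (6,4) → (6,5) → (5,5) → (5,6) → (5,7) → (5,8) → (6,8) → (6,9) → (5,9) → (4,9) → (3,9) → (3,8) → (4,8) → (4,7) → (3,7) → (3,6) → (2,6) → (2,5) → (3,5) → (4,5) → (4,4) → (3,4) → (2,4) → (1,4) → (0,4) → (0,5) → (1,5) → (1,6) → (1,7) → (1,8) → (2,8) → (2,9) → (2,10) → (3,10) → (4,10) → (5,10) → (6,10) → (6,11) → (7,11) → (8,11) → (9,11) → (9,10) → (10,10) → (11,10) → (11,11)
Number of steps: 60

Solution:

┌───────┬─────────────┬─┐
│A ↓    │↱ ↓          │ │
│ ╷ ┌───┤ ╷ ╶─────┬─╴ ╵ │
│ │↓│↱ ↓│↑│↳ → → ↓│     │
│ │ │ ╷ │ ├───┬─┐ └───┐ │
│ │↓│↑│↓│↑│↓ ↰│ │↳ → ↓│ │
│ │ ╵ │ │ │ ╷ ╵ ├───┐ │ │
│ │↳ ↑│↓│↑│↓│↑ ↰│↓ ↰│↓│ │
│ └─┬─┘ │ ╵ ├─┐ ╵ ╷ │ │ │
│   │↓ ↲│↑ ↲│ │↑ ↲│↑│↓│ │
├─╴ │ ╶─┴─┬─┘ └───┤ │ │ │
│   │↳ → ↓│↱ → → ↓│↑│↓│ │
│ ┌─┴───┐ ╵ ┌───┐ ╵ │ └─┤
│ │     │↳ ↑│   │↳ ↑│↳ ↓│
│ └─╴ ┌─┴───┘ ╷ └───┴─┐ │
│     │       │       │↓│
├─────┘ ┌─────┼─────┐ ╵ │
│       │     │     │  ↓│
│ ╶─────┴─┐ ╶─┘ ┌─┐ ├─╴ │
│         │     │ │ │↓ ↲│
│ ╶─────┐ └───┐ ╵ │ │ ┌─┤
│       │     │   │ │↓│ │
├───╴ ┌─┴───╴ ├─╴ │ ╵ ╵ │
│     │       │   │  ↳ B│
└─────┴───────┴───┴─────┘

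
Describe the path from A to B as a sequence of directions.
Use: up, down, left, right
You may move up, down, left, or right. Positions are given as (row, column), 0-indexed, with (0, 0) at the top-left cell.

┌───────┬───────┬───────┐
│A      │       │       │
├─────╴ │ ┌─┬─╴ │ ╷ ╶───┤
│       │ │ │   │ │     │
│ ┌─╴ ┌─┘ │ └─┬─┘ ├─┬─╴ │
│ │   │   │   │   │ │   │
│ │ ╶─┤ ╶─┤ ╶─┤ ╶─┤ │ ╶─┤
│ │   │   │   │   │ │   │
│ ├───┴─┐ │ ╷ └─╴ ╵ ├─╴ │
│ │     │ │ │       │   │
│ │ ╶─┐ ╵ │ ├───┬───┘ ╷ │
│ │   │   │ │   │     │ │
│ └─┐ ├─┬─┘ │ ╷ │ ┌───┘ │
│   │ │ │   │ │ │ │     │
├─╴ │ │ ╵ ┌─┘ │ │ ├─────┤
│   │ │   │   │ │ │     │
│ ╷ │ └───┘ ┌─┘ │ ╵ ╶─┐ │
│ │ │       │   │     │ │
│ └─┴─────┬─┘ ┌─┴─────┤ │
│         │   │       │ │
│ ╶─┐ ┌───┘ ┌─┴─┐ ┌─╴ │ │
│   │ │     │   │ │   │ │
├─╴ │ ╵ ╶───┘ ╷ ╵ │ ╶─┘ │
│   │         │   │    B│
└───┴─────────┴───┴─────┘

Finding the path and converting it to directions:
Path through cells: (0,0) → (0,1) → (0,2) → (0,3) → (1,3) → (1,2) → (1,1) → (1,0) → (2,0) → (3,0) → (4,0) → (5,0) → (6,0) → (6,1) → (7,1) → (7,0) → (8,0) → (9,0) → (9,1) → (9,2) → (10,2) → (11,2) → (11,3) → (11,4) → (11,5) → (11,6) → (10,6) → (10,7) → (11,7) → (11,8) → (10,8) → (9,8) → (9,9) → (9,10) → (10,10) → (10,9) → (11,9) → (11,10) → (11,11)
Directions: right, right, right, down, left, left, left, down, down, down, down, down, right, down, left, down, down, right, right, down, down, right, right, right, right, up, right, down, right, up, up, right, right, down, left, down, right, right

Solution:

┌───────┬───────┬───────┐
│A → → ↓│       │       │
├─────╴ │ ┌─┬─╴ │ ╷ ╶───┤
│↓ ← ← ↲│ │ │   │ │     │
│ ┌─╴ ┌─┘ │ └─┬─┘ ├─┬─╴ │
│↓│   │   │   │   │ │   │
│ │ ╶─┤ ╶─┤ ╶─┤ ╶─┤ │ ╶─┤
│↓│   │   │   │   │ │   │
│ ├───┴─┐ │ ╷ └─╴ ╵ ├─╴ │
│↓│     │ │ │       │   │
│ │ ╶─┐ ╵ │ ├───┬───┘ ╷ │
│↓│   │   │ │   │     │ │
│ └─┐ ├─┬─┘ │ ╷ │ ┌───┘ │
│↳ ↓│ │ │   │ │ │ │     │
├─╴ │ │ ╵ ┌─┘ │ │ ├─────┤
│↓ ↲│ │   │   │ │ │     │
│ ╷ │ └───┘ ┌─┘ │ ╵ ╶─┐ │
│↓│ │       │   │     │ │
│ └─┴─────┬─┘ ┌─┴─────┤ │
│↳ → ↓    │   │  ↱ → ↓│ │
│ ╶─┐ ┌───┘ ┌─┴─┐ ┌─╴ │ │
│   │↓│     │↱ ↓│↑│↓ ↲│ │
├─╴ │ ╵ ╶───┘ ╷ ╵ │ ╶─┘ │
│   │↳ → → → ↑│↳ ↑│↳ → B│
└───┴─────────┴───┴─────┘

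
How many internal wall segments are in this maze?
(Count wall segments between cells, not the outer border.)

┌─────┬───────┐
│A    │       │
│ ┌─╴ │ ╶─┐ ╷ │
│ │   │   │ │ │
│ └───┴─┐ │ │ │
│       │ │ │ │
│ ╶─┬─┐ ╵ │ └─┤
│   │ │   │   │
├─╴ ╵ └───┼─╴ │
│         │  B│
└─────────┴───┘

Counting internal wall segments:
Total internal walls: 24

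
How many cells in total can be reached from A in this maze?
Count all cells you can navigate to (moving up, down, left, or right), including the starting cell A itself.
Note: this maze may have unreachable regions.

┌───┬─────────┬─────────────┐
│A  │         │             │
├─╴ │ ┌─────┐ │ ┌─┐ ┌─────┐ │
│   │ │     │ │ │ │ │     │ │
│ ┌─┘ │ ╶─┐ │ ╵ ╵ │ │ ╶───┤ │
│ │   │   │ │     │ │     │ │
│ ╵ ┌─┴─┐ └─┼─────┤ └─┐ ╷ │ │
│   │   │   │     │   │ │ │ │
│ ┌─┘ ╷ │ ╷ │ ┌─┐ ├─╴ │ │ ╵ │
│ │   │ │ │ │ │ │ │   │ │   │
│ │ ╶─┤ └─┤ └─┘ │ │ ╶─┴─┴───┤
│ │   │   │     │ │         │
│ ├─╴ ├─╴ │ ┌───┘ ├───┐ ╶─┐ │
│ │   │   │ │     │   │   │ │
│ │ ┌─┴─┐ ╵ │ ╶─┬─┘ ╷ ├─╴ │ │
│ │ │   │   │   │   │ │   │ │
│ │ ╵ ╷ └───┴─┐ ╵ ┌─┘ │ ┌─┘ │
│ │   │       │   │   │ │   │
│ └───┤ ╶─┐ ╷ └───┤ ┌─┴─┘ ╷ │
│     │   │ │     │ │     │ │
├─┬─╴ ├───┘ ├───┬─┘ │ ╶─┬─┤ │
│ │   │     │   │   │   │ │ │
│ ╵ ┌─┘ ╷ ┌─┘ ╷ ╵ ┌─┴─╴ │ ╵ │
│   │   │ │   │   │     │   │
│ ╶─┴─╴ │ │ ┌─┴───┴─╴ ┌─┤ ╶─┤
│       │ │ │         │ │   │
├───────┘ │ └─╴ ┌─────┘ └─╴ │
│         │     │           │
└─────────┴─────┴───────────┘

Using BFS/flood-fill to find all reachable cells from A:
Maze size: 14 × 14 = 196 total cells
All cells are reachable — the maze is fully connected.
Reachable cells: 196

Reachable region (· marks reachable cells):

┌───┬─────────┬─────────────┐
│A ·│· · · · ·│· · · · · · ·│
├─╴ │ ┌─────┐ │ ┌─┐ ┌─────┐ │
│· ·│·│· · ·│·│·│·│·│· · ·│·│
│ ┌─┘ │ ╶─┐ │ ╵ ╵ │ │ ╶───┤ │
│·│· ·│· ·│·│· · ·│·│· · ·│·│
│ ╵ ┌─┴─┐ └─┼─────┤ └─┐ ╷ │ │
│· ·│· ·│· ·│· · ·│· ·│·│·│·│
│ ┌─┘ ╷ │ ╷ │ ┌─┐ ├─╴ │ │ ╵ │
│·│· ·│·│·│·│·│·│·│· ·│·│· ·│
│ │ ╶─┤ └─┤ └─┘ │ │ ╶─┴─┴───┤
│·│· ·│· ·│· · ·│·│· · · · ·│
│ ├─╴ ├─╴ │ ┌───┘ ├───┐ ╶─┐ │
│·│· ·│· ·│·│· · ·│· ·│· ·│·│
│ │ ┌─┴─┐ ╵ │ ╶─┬─┘ ╷ ├─╴ │ │
│·│·│· ·│· ·│· ·│· ·│·│· ·│·│
│ │ ╵ ╷ └───┴─┐ ╵ ┌─┘ │ ┌─┘ │
│·│· ·│· · · ·│· ·│· ·│·│· ·│
│ └───┤ ╶─┐ ╷ └───┤ ┌─┴─┘ ╷ │
│· · ·│· ·│·│· · ·│·│· · ·│·│
├─┬─╴ ├───┘ ├───┬─┘ │ ╶─┬─┤ │
│·│· ·│· · ·│· ·│· ·│· ·│·│·│
│ ╵ ┌─┘ ╷ ┌─┘ ╷ ╵ ┌─┴─╴ │ ╵ │
│· ·│· ·│·│· ·│· ·│· · ·│· ·│
│ ╶─┴─╴ │ │ ┌─┴───┴─╴ ┌─┤ ╶─┤
│· · · ·│·│·│· · · · ·│·│· ·│
├───────┘ │ └─╴ ┌─────┘ └─╴ │
│· · · · ·│· · ·│· · · · · ·│
└─────────┴─────┴───────────┘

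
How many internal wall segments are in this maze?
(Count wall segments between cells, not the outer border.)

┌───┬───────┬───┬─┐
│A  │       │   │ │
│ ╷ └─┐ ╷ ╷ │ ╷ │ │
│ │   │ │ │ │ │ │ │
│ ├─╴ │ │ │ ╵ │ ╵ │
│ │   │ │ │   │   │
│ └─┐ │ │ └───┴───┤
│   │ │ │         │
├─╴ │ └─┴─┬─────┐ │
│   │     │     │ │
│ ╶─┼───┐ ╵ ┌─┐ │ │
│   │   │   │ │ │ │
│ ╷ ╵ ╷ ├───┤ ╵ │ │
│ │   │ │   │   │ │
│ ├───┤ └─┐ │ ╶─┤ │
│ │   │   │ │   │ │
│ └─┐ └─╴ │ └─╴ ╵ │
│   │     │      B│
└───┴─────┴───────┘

Counting internal wall segments:
Total internal walls: 64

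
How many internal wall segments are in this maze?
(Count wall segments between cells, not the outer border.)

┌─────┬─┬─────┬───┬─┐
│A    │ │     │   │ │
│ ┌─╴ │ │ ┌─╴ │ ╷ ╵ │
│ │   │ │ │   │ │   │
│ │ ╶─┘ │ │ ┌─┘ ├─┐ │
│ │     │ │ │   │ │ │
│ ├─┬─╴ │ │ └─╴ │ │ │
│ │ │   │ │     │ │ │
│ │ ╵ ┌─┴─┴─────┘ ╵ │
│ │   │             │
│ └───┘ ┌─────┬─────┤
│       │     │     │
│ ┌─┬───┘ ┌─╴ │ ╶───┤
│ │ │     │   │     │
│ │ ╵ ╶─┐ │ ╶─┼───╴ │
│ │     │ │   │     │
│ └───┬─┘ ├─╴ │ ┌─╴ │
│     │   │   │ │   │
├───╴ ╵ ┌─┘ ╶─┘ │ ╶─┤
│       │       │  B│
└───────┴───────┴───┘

Counting internal wall segments:
Total internal walls: 81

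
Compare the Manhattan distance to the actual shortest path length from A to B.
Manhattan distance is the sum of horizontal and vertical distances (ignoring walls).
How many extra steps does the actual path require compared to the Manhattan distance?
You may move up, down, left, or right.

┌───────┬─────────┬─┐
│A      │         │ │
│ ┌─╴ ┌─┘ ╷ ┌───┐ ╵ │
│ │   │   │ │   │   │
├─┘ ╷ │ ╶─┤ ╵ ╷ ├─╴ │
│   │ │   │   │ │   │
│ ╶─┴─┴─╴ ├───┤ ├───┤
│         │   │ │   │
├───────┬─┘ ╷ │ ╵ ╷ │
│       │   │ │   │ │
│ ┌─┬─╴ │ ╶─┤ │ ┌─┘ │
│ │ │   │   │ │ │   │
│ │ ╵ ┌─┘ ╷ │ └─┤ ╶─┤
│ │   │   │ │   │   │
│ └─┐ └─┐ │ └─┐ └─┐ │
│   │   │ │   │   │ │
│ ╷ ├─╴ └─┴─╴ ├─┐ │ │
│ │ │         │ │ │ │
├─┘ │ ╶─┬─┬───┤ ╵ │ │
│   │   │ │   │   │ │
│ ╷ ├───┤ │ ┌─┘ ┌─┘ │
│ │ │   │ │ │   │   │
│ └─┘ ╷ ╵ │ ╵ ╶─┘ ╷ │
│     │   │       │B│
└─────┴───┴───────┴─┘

Manhattan distance: |11 - 0| + |9 - 0| = 20
Actual path length: 38
Extra steps: 38 - 20 = 18

Solution:

┌───────┬─────────┬─┐
│A → ↓  │↱ ↓      │ │
│ ┌─╴ ┌─┘ ╷ ┌───┐ ╵ │
│ │↓ ↲│↱ ↑│↓│↱ ↓│   │
├─┘ ╷ │ ╶─┤ ╵ ╷ ├─╴ │
│↓ ↲│ │↑ ↰│↳ ↑│↓│   │
│ ╶─┴─┴─╴ ├───┤ ├───┤
│↳ → → → ↑│   │↓│↱ ↓│
├───────┬─┘ ╷ │ ╵ ╷ │
│       │   │ │↳ ↑│↓│
│ ┌─┬─╴ │ ╶─┤ │ ┌─┘ │
│ │ │   │   │ │ │↓ ↲│
│ │ ╵ ┌─┘ ╷ │ └─┤ ╶─┤
│ │   │   │ │   │↳ ↓│
│ └─┐ └─┐ │ └─┐ └─┐ │
│   │   │ │   │   │↓│
│ ╷ ├─╴ └─┴─╴ ├─┐ │ │
│ │ │         │ │ │↓│
├─┘ │ ╶─┬─┬───┤ ╵ │ │
│   │   │ │   │   │↓│
│ ╷ ├───┤ │ ┌─┘ ┌─┘ │
│ │ │   │ │ │   │  ↓│
│ └─┘ ╷ ╵ │ ╵ ╶─┘ ╷ │
│     │   │       │B│
└─────┴───┴───────┴─┘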